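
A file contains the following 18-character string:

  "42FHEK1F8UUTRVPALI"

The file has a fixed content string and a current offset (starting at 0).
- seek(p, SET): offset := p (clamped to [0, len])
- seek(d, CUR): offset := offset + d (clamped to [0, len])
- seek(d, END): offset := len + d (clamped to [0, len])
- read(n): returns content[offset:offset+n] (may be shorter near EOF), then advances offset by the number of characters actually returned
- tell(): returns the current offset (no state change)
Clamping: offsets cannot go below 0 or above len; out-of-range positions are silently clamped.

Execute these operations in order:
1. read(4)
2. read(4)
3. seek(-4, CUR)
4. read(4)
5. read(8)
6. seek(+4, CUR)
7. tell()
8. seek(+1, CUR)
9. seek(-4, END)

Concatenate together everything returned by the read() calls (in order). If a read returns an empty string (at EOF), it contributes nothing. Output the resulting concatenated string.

Answer: 42FHEK1FEK1F8UUTRVPA

Derivation:
After 1 (read(4)): returned '42FH', offset=4
After 2 (read(4)): returned 'EK1F', offset=8
After 3 (seek(-4, CUR)): offset=4
After 4 (read(4)): returned 'EK1F', offset=8
After 5 (read(8)): returned '8UUTRVPA', offset=16
After 6 (seek(+4, CUR)): offset=18
After 7 (tell()): offset=18
After 8 (seek(+1, CUR)): offset=18
After 9 (seek(-4, END)): offset=14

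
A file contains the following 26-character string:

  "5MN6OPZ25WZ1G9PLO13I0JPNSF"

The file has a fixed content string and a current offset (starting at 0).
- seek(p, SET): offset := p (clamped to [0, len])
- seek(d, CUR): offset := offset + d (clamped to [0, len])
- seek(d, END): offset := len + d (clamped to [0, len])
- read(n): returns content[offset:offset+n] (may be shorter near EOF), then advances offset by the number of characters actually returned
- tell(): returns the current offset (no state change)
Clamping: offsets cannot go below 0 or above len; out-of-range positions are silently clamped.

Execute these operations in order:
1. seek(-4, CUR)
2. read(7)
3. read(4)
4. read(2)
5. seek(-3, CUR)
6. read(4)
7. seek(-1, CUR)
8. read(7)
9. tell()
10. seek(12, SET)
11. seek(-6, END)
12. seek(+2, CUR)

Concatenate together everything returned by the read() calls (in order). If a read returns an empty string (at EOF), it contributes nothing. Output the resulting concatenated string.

After 1 (seek(-4, CUR)): offset=0
After 2 (read(7)): returned '5MN6OPZ', offset=7
After 3 (read(4)): returned '25WZ', offset=11
After 4 (read(2)): returned '1G', offset=13
After 5 (seek(-3, CUR)): offset=10
After 6 (read(4)): returned 'Z1G9', offset=14
After 7 (seek(-1, CUR)): offset=13
After 8 (read(7)): returned '9PLO13I', offset=20
After 9 (tell()): offset=20
After 10 (seek(12, SET)): offset=12
After 11 (seek(-6, END)): offset=20
After 12 (seek(+2, CUR)): offset=22

Answer: 5MN6OPZ25WZ1GZ1G99PLO13I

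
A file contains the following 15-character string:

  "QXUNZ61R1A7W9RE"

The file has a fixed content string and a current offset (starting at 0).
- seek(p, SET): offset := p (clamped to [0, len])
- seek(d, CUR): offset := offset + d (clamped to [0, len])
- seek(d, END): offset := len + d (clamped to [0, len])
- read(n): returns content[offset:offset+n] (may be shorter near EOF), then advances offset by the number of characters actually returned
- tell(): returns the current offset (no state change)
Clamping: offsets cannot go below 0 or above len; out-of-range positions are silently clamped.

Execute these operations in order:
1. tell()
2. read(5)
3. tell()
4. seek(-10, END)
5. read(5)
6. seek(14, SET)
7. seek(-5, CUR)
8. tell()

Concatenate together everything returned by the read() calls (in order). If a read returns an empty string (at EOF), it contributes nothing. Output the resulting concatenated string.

After 1 (tell()): offset=0
After 2 (read(5)): returned 'QXUNZ', offset=5
After 3 (tell()): offset=5
After 4 (seek(-10, END)): offset=5
After 5 (read(5)): returned '61R1A', offset=10
After 6 (seek(14, SET)): offset=14
After 7 (seek(-5, CUR)): offset=9
After 8 (tell()): offset=9

Answer: QXUNZ61R1A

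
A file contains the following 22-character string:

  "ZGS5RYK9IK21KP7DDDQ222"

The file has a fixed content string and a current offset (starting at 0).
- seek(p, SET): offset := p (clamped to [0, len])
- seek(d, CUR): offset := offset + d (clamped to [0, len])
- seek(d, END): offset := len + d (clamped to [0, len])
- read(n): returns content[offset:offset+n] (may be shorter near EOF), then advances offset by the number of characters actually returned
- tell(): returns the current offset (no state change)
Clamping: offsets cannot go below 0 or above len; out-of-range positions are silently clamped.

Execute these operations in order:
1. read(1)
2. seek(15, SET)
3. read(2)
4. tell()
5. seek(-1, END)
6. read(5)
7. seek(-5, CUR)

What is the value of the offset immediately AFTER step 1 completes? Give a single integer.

Answer: 1

Derivation:
After 1 (read(1)): returned 'Z', offset=1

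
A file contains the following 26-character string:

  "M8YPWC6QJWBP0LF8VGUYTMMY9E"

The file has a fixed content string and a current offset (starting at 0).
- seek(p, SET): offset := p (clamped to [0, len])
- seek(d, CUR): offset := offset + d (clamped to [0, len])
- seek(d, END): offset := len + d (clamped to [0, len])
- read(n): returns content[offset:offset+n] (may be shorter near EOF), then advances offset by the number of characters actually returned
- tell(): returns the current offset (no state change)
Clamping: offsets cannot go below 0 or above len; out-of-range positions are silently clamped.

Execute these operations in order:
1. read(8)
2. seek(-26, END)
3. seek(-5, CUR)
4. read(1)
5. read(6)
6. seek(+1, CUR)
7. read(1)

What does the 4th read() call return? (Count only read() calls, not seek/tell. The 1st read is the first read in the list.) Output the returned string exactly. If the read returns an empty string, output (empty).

After 1 (read(8)): returned 'M8YPWC6Q', offset=8
After 2 (seek(-26, END)): offset=0
After 3 (seek(-5, CUR)): offset=0
After 4 (read(1)): returned 'M', offset=1
After 5 (read(6)): returned '8YPWC6', offset=7
After 6 (seek(+1, CUR)): offset=8
After 7 (read(1)): returned 'J', offset=9

Answer: J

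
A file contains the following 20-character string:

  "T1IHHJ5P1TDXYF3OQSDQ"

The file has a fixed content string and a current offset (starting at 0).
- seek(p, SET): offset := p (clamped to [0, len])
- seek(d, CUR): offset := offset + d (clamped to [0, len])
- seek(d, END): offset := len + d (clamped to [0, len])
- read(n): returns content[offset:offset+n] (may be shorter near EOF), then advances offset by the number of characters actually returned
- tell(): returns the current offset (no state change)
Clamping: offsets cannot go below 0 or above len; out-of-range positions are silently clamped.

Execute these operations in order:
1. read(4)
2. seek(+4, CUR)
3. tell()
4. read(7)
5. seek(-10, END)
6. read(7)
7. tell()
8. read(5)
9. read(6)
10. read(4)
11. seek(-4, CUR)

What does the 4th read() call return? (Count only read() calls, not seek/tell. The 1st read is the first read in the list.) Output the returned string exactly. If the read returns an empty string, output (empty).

After 1 (read(4)): returned 'T1IH', offset=4
After 2 (seek(+4, CUR)): offset=8
After 3 (tell()): offset=8
After 4 (read(7)): returned '1TDXYF3', offset=15
After 5 (seek(-10, END)): offset=10
After 6 (read(7)): returned 'DXYF3OQ', offset=17
After 7 (tell()): offset=17
After 8 (read(5)): returned 'SDQ', offset=20
After 9 (read(6)): returned '', offset=20
After 10 (read(4)): returned '', offset=20
After 11 (seek(-4, CUR)): offset=16

Answer: SDQ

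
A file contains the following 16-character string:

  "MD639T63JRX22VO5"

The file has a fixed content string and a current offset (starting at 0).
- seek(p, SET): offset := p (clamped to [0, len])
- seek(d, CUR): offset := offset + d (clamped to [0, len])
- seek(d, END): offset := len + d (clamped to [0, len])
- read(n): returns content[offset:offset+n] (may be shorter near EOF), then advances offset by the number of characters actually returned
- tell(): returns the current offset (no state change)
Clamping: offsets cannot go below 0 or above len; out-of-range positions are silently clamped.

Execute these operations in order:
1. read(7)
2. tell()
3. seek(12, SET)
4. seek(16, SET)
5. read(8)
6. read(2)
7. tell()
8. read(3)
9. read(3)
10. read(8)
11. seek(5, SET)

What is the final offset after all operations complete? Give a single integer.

Answer: 5

Derivation:
After 1 (read(7)): returned 'MD639T6', offset=7
After 2 (tell()): offset=7
After 3 (seek(12, SET)): offset=12
After 4 (seek(16, SET)): offset=16
After 5 (read(8)): returned '', offset=16
After 6 (read(2)): returned '', offset=16
After 7 (tell()): offset=16
After 8 (read(3)): returned '', offset=16
After 9 (read(3)): returned '', offset=16
After 10 (read(8)): returned '', offset=16
After 11 (seek(5, SET)): offset=5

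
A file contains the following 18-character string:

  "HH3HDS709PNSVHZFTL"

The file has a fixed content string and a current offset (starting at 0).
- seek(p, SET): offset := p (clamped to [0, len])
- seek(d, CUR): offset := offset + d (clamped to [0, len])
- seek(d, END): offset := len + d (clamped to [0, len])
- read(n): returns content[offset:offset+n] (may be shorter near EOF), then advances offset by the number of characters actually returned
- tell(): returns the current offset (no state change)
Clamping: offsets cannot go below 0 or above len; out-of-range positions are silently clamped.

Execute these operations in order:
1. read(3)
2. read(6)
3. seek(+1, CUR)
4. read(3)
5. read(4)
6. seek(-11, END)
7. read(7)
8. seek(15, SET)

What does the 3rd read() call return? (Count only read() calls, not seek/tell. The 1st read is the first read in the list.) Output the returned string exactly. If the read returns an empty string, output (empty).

Answer: NSV

Derivation:
After 1 (read(3)): returned 'HH3', offset=3
After 2 (read(6)): returned 'HDS709', offset=9
After 3 (seek(+1, CUR)): offset=10
After 4 (read(3)): returned 'NSV', offset=13
After 5 (read(4)): returned 'HZFT', offset=17
After 6 (seek(-11, END)): offset=7
After 7 (read(7)): returned '09PNSVH', offset=14
After 8 (seek(15, SET)): offset=15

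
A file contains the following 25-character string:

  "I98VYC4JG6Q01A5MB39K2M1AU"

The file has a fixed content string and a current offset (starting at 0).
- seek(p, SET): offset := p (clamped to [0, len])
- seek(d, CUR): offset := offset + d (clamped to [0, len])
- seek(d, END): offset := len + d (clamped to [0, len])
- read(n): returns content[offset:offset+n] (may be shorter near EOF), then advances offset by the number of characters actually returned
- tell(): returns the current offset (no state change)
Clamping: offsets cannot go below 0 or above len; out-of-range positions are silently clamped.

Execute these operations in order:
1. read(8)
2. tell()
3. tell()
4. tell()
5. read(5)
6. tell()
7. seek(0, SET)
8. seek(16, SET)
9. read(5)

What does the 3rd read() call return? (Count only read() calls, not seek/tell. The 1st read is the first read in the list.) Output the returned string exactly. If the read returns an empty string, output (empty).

Answer: B39K2

Derivation:
After 1 (read(8)): returned 'I98VYC4J', offset=8
After 2 (tell()): offset=8
After 3 (tell()): offset=8
After 4 (tell()): offset=8
After 5 (read(5)): returned 'G6Q01', offset=13
After 6 (tell()): offset=13
After 7 (seek(0, SET)): offset=0
After 8 (seek(16, SET)): offset=16
After 9 (read(5)): returned 'B39K2', offset=21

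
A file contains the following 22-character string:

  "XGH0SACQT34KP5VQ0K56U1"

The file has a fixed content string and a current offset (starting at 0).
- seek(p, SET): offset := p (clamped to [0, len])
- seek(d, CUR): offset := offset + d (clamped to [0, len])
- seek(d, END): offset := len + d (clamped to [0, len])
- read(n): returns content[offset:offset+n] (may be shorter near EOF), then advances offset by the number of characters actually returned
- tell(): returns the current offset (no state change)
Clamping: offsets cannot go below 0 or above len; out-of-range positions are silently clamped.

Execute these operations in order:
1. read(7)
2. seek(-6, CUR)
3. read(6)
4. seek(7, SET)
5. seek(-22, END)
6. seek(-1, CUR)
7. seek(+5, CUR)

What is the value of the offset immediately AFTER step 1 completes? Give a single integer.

After 1 (read(7)): returned 'XGH0SAC', offset=7

Answer: 7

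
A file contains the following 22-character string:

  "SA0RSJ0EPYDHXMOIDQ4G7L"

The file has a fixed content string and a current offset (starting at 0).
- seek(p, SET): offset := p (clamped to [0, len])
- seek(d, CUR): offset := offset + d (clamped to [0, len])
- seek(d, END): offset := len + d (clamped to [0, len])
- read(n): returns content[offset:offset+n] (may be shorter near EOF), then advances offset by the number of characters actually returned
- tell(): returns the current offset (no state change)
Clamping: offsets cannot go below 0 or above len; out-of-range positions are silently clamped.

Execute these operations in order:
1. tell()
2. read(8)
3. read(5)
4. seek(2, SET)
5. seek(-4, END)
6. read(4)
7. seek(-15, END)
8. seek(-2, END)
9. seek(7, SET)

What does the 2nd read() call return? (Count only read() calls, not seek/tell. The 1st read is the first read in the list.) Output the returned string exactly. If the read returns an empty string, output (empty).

Answer: PYDHX

Derivation:
After 1 (tell()): offset=0
After 2 (read(8)): returned 'SA0RSJ0E', offset=8
After 3 (read(5)): returned 'PYDHX', offset=13
After 4 (seek(2, SET)): offset=2
After 5 (seek(-4, END)): offset=18
After 6 (read(4)): returned '4G7L', offset=22
After 7 (seek(-15, END)): offset=7
After 8 (seek(-2, END)): offset=20
After 9 (seek(7, SET)): offset=7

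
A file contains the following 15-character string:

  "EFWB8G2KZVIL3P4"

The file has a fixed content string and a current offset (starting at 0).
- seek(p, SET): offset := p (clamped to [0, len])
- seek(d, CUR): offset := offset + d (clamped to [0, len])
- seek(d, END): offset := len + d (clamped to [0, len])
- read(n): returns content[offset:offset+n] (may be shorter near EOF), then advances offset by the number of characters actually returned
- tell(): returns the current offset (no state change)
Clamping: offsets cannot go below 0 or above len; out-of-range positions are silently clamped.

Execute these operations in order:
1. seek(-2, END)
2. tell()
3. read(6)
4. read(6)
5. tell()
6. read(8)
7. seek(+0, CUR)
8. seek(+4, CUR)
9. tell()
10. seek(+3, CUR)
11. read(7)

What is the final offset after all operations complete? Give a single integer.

Answer: 15

Derivation:
After 1 (seek(-2, END)): offset=13
After 2 (tell()): offset=13
After 3 (read(6)): returned 'P4', offset=15
After 4 (read(6)): returned '', offset=15
After 5 (tell()): offset=15
After 6 (read(8)): returned '', offset=15
After 7 (seek(+0, CUR)): offset=15
After 8 (seek(+4, CUR)): offset=15
After 9 (tell()): offset=15
After 10 (seek(+3, CUR)): offset=15
After 11 (read(7)): returned '', offset=15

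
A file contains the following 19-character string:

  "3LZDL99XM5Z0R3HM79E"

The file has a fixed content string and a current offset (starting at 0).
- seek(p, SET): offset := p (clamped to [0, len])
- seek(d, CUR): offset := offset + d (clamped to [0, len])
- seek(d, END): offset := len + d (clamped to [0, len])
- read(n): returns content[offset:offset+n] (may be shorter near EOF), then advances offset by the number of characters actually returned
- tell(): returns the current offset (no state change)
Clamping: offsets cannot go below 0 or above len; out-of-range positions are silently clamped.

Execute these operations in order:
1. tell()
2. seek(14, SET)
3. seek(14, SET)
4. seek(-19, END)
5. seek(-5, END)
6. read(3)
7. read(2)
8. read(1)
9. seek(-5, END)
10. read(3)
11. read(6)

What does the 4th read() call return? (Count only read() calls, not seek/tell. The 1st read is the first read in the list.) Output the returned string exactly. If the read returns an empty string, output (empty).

Answer: HM7

Derivation:
After 1 (tell()): offset=0
After 2 (seek(14, SET)): offset=14
After 3 (seek(14, SET)): offset=14
After 4 (seek(-19, END)): offset=0
After 5 (seek(-5, END)): offset=14
After 6 (read(3)): returned 'HM7', offset=17
After 7 (read(2)): returned '9E', offset=19
After 8 (read(1)): returned '', offset=19
After 9 (seek(-5, END)): offset=14
After 10 (read(3)): returned 'HM7', offset=17
After 11 (read(6)): returned '9E', offset=19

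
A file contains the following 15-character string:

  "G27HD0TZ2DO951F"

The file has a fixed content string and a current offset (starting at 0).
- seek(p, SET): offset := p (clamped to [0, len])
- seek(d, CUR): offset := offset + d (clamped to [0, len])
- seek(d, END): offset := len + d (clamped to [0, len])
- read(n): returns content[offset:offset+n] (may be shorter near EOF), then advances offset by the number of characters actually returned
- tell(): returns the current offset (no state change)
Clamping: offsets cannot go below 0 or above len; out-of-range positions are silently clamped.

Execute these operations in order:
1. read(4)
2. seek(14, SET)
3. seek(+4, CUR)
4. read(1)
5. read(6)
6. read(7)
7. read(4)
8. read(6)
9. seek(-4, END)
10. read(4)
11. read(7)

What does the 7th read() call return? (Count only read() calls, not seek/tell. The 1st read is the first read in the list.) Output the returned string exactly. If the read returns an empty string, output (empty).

After 1 (read(4)): returned 'G27H', offset=4
After 2 (seek(14, SET)): offset=14
After 3 (seek(+4, CUR)): offset=15
After 4 (read(1)): returned '', offset=15
After 5 (read(6)): returned '', offset=15
After 6 (read(7)): returned '', offset=15
After 7 (read(4)): returned '', offset=15
After 8 (read(6)): returned '', offset=15
After 9 (seek(-4, END)): offset=11
After 10 (read(4)): returned '951F', offset=15
After 11 (read(7)): returned '', offset=15

Answer: 951F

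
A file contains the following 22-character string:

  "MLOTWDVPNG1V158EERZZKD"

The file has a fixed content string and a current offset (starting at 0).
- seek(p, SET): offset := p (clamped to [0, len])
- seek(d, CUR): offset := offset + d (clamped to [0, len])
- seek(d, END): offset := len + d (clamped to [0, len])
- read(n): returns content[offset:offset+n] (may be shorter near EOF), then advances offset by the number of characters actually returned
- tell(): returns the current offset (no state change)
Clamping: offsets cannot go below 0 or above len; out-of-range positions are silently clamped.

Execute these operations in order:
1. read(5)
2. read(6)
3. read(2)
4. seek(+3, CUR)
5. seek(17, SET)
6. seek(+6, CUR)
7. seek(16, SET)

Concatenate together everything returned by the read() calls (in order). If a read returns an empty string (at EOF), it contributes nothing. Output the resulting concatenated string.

Answer: MLOTWDVPNG1V1

Derivation:
After 1 (read(5)): returned 'MLOTW', offset=5
After 2 (read(6)): returned 'DVPNG1', offset=11
After 3 (read(2)): returned 'V1', offset=13
After 4 (seek(+3, CUR)): offset=16
After 5 (seek(17, SET)): offset=17
After 6 (seek(+6, CUR)): offset=22
After 7 (seek(16, SET)): offset=16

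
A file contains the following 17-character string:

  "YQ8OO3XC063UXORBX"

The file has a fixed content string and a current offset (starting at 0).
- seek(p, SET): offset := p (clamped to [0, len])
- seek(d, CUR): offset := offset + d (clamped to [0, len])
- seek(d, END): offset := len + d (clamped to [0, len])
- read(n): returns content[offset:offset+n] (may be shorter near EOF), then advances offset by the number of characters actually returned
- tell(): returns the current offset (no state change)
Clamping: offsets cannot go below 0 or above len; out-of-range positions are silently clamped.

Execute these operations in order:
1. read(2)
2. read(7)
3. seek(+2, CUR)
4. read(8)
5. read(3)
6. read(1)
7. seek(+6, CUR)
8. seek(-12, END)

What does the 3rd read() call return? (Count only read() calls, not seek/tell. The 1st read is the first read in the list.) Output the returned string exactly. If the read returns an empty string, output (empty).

After 1 (read(2)): returned 'YQ', offset=2
After 2 (read(7)): returned '8OO3XC0', offset=9
After 3 (seek(+2, CUR)): offset=11
After 4 (read(8)): returned 'UXORBX', offset=17
After 5 (read(3)): returned '', offset=17
After 6 (read(1)): returned '', offset=17
After 7 (seek(+6, CUR)): offset=17
After 8 (seek(-12, END)): offset=5

Answer: UXORBX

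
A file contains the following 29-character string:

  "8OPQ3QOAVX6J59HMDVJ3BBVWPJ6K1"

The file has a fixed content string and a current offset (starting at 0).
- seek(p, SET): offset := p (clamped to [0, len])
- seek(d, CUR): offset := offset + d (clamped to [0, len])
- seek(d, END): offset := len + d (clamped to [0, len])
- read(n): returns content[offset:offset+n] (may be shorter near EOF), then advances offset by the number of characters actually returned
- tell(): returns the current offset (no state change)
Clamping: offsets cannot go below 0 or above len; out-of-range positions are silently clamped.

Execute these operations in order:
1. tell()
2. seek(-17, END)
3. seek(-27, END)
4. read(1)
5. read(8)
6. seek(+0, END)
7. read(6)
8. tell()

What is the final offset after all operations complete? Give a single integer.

After 1 (tell()): offset=0
After 2 (seek(-17, END)): offset=12
After 3 (seek(-27, END)): offset=2
After 4 (read(1)): returned 'P', offset=3
After 5 (read(8)): returned 'Q3QOAVX6', offset=11
After 6 (seek(+0, END)): offset=29
After 7 (read(6)): returned '', offset=29
After 8 (tell()): offset=29

Answer: 29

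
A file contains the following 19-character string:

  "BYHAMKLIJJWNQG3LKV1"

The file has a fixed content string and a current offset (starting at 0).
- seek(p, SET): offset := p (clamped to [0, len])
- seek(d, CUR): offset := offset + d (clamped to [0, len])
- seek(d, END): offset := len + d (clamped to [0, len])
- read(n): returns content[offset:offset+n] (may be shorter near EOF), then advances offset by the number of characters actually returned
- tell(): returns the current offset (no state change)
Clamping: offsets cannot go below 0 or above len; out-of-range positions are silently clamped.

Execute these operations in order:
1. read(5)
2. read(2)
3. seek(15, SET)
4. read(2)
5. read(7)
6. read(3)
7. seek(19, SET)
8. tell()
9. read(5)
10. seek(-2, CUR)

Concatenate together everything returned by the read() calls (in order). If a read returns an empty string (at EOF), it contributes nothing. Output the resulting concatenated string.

After 1 (read(5)): returned 'BYHAM', offset=5
After 2 (read(2)): returned 'KL', offset=7
After 3 (seek(15, SET)): offset=15
After 4 (read(2)): returned 'LK', offset=17
After 5 (read(7)): returned 'V1', offset=19
After 6 (read(3)): returned '', offset=19
After 7 (seek(19, SET)): offset=19
After 8 (tell()): offset=19
After 9 (read(5)): returned '', offset=19
After 10 (seek(-2, CUR)): offset=17

Answer: BYHAMKLLKV1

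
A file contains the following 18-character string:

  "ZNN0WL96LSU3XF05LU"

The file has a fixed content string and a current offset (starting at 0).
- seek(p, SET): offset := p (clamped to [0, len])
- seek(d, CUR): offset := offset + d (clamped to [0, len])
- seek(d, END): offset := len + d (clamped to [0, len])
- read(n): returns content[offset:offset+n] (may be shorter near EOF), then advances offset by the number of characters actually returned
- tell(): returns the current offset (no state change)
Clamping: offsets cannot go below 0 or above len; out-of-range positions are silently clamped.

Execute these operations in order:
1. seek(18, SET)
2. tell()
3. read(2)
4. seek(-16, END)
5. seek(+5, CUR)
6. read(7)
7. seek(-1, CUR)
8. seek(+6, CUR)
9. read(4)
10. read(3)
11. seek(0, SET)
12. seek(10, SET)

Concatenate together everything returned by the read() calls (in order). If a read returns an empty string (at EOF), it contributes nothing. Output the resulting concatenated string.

Answer: 6LSU3XF

Derivation:
After 1 (seek(18, SET)): offset=18
After 2 (tell()): offset=18
After 3 (read(2)): returned '', offset=18
After 4 (seek(-16, END)): offset=2
After 5 (seek(+5, CUR)): offset=7
After 6 (read(7)): returned '6LSU3XF', offset=14
After 7 (seek(-1, CUR)): offset=13
After 8 (seek(+6, CUR)): offset=18
After 9 (read(4)): returned '', offset=18
After 10 (read(3)): returned '', offset=18
After 11 (seek(0, SET)): offset=0
After 12 (seek(10, SET)): offset=10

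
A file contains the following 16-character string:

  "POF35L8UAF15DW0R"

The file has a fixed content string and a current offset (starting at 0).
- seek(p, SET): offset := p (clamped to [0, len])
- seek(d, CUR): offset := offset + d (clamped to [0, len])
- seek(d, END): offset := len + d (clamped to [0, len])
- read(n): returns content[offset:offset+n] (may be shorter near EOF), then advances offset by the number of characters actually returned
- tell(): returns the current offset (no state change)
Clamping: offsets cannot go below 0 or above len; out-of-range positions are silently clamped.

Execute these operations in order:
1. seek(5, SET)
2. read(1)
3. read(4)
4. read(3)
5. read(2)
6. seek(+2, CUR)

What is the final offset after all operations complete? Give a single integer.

After 1 (seek(5, SET)): offset=5
After 2 (read(1)): returned 'L', offset=6
After 3 (read(4)): returned '8UAF', offset=10
After 4 (read(3)): returned '15D', offset=13
After 5 (read(2)): returned 'W0', offset=15
After 6 (seek(+2, CUR)): offset=16

Answer: 16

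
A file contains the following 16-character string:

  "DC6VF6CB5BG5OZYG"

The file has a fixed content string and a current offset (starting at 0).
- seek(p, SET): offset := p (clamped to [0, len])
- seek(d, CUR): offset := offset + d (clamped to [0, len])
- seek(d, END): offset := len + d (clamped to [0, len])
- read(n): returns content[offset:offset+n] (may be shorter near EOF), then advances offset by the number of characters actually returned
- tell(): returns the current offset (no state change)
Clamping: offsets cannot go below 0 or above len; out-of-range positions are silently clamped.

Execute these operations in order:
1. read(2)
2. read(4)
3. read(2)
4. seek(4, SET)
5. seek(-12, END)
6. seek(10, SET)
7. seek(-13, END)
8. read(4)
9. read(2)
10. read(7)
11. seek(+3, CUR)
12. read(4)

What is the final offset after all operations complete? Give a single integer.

After 1 (read(2)): returned 'DC', offset=2
After 2 (read(4)): returned '6VF6', offset=6
After 3 (read(2)): returned 'CB', offset=8
After 4 (seek(4, SET)): offset=4
After 5 (seek(-12, END)): offset=4
After 6 (seek(10, SET)): offset=10
After 7 (seek(-13, END)): offset=3
After 8 (read(4)): returned 'VF6C', offset=7
After 9 (read(2)): returned 'B5', offset=9
After 10 (read(7)): returned 'BG5OZYG', offset=16
After 11 (seek(+3, CUR)): offset=16
After 12 (read(4)): returned '', offset=16

Answer: 16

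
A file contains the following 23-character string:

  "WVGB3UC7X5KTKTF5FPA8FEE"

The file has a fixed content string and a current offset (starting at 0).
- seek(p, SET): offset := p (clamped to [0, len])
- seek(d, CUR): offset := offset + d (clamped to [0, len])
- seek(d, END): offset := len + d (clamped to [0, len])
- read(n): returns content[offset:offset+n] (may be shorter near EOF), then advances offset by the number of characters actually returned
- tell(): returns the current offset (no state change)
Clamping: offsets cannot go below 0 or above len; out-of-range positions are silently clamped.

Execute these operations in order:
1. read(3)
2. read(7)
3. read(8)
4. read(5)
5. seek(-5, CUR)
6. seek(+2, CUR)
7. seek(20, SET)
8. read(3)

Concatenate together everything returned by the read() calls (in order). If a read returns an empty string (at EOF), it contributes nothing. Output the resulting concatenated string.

After 1 (read(3)): returned 'WVG', offset=3
After 2 (read(7)): returned 'B3UC7X5', offset=10
After 3 (read(8)): returned 'KTKTF5FP', offset=18
After 4 (read(5)): returned 'A8FEE', offset=23
After 5 (seek(-5, CUR)): offset=18
After 6 (seek(+2, CUR)): offset=20
After 7 (seek(20, SET)): offset=20
After 8 (read(3)): returned 'FEE', offset=23

Answer: WVGB3UC7X5KTKTF5FPA8FEEFEE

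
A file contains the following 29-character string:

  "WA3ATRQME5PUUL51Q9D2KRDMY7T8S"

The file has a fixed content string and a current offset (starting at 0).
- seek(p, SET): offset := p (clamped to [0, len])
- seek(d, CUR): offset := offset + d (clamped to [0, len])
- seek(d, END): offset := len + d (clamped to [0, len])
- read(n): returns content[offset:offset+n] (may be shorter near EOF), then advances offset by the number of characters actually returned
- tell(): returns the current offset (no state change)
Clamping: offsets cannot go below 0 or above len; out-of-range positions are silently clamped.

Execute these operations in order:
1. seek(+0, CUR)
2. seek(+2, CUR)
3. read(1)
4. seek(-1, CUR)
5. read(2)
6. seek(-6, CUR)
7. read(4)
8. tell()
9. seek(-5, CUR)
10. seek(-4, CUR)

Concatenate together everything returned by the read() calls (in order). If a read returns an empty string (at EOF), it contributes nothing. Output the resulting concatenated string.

Answer: 33AWA3A

Derivation:
After 1 (seek(+0, CUR)): offset=0
After 2 (seek(+2, CUR)): offset=2
After 3 (read(1)): returned '3', offset=3
After 4 (seek(-1, CUR)): offset=2
After 5 (read(2)): returned '3A', offset=4
After 6 (seek(-6, CUR)): offset=0
After 7 (read(4)): returned 'WA3A', offset=4
After 8 (tell()): offset=4
After 9 (seek(-5, CUR)): offset=0
After 10 (seek(-4, CUR)): offset=0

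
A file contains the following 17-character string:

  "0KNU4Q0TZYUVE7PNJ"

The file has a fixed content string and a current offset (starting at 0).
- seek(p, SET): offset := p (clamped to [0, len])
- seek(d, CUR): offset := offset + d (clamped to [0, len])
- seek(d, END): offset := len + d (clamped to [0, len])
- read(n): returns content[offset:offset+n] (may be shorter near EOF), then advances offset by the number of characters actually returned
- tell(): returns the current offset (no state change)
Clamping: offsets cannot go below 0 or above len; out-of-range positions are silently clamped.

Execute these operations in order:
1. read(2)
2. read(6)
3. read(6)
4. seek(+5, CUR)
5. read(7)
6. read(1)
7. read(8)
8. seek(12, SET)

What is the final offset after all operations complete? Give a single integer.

After 1 (read(2)): returned '0K', offset=2
After 2 (read(6)): returned 'NU4Q0T', offset=8
After 3 (read(6)): returned 'ZYUVE7', offset=14
After 4 (seek(+5, CUR)): offset=17
After 5 (read(7)): returned '', offset=17
After 6 (read(1)): returned '', offset=17
After 7 (read(8)): returned '', offset=17
After 8 (seek(12, SET)): offset=12

Answer: 12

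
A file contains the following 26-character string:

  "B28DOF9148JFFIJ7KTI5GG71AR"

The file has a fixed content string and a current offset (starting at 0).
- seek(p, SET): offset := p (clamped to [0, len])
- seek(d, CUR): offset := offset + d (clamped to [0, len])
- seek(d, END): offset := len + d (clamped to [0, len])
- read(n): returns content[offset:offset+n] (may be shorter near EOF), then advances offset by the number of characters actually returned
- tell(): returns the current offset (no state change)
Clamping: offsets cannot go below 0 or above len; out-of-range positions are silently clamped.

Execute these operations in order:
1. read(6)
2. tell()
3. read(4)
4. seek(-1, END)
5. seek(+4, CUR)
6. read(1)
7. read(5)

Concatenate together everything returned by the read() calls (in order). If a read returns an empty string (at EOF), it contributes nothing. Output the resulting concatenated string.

Answer: B28DOF9148

Derivation:
After 1 (read(6)): returned 'B28DOF', offset=6
After 2 (tell()): offset=6
After 3 (read(4)): returned '9148', offset=10
After 4 (seek(-1, END)): offset=25
After 5 (seek(+4, CUR)): offset=26
After 6 (read(1)): returned '', offset=26
After 7 (read(5)): returned '', offset=26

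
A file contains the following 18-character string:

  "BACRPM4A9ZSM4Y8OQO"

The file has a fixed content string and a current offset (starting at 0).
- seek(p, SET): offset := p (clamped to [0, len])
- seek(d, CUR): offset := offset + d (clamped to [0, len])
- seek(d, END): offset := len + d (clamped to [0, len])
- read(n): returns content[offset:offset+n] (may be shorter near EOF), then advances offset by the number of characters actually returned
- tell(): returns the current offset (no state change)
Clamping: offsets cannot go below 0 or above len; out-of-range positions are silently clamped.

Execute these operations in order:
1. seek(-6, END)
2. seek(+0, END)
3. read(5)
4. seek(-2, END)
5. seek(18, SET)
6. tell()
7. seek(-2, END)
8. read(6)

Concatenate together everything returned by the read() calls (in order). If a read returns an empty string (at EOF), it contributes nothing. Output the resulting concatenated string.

After 1 (seek(-6, END)): offset=12
After 2 (seek(+0, END)): offset=18
After 3 (read(5)): returned '', offset=18
After 4 (seek(-2, END)): offset=16
After 5 (seek(18, SET)): offset=18
After 6 (tell()): offset=18
After 7 (seek(-2, END)): offset=16
After 8 (read(6)): returned 'QO', offset=18

Answer: QO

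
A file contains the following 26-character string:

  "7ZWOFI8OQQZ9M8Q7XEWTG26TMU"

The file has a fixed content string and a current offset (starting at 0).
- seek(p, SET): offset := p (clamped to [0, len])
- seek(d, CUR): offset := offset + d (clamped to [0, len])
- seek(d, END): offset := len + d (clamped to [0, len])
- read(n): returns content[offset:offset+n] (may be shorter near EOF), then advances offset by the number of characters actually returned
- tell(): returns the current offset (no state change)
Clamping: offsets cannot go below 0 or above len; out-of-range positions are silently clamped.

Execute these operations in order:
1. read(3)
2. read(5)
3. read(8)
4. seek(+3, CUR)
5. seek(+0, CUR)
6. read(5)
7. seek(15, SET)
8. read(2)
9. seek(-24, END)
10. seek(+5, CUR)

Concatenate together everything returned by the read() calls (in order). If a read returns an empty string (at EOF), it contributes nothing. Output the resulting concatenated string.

Answer: 7ZWOFI8OQQZ9M8Q7TG26T7X

Derivation:
After 1 (read(3)): returned '7ZW', offset=3
After 2 (read(5)): returned 'OFI8O', offset=8
After 3 (read(8)): returned 'QQZ9M8Q7', offset=16
After 4 (seek(+3, CUR)): offset=19
After 5 (seek(+0, CUR)): offset=19
After 6 (read(5)): returned 'TG26T', offset=24
After 7 (seek(15, SET)): offset=15
After 8 (read(2)): returned '7X', offset=17
After 9 (seek(-24, END)): offset=2
After 10 (seek(+5, CUR)): offset=7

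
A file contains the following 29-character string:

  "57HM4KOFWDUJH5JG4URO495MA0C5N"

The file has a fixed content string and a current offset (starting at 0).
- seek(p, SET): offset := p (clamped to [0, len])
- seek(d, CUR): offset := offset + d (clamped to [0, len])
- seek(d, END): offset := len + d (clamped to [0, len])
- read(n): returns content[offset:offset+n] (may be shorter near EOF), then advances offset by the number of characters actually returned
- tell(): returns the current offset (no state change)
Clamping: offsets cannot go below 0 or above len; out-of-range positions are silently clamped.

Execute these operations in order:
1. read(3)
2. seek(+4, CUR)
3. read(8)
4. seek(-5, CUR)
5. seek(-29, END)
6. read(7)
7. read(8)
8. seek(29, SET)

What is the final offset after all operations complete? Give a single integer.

Answer: 29

Derivation:
After 1 (read(3)): returned '57H', offset=3
After 2 (seek(+4, CUR)): offset=7
After 3 (read(8)): returned 'FWDUJH5J', offset=15
After 4 (seek(-5, CUR)): offset=10
After 5 (seek(-29, END)): offset=0
After 6 (read(7)): returned '57HM4KO', offset=7
After 7 (read(8)): returned 'FWDUJH5J', offset=15
After 8 (seek(29, SET)): offset=29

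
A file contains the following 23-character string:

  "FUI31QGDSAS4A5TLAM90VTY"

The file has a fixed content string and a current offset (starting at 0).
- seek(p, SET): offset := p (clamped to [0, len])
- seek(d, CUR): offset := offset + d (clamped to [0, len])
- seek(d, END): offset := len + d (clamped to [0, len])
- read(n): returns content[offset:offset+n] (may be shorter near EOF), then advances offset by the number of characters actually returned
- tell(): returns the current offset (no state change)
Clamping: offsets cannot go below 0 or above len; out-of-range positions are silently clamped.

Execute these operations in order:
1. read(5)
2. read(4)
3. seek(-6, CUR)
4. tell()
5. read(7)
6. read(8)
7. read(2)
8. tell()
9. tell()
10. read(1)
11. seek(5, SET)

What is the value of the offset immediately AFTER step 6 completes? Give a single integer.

Answer: 18

Derivation:
After 1 (read(5)): returned 'FUI31', offset=5
After 2 (read(4)): returned 'QGDS', offset=9
After 3 (seek(-6, CUR)): offset=3
After 4 (tell()): offset=3
After 5 (read(7)): returned '31QGDSA', offset=10
After 6 (read(8)): returned 'S4A5TLAM', offset=18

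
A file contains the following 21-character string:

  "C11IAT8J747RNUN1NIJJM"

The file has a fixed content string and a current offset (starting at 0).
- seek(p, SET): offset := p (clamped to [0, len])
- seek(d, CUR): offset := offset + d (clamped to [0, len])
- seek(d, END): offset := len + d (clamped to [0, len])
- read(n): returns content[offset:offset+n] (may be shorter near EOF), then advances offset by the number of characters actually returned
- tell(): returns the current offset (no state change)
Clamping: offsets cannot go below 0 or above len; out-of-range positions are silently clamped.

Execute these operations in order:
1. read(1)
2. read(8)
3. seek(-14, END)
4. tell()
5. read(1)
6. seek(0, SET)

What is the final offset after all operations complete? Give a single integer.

After 1 (read(1)): returned 'C', offset=1
After 2 (read(8)): returned '11IAT8J7', offset=9
After 3 (seek(-14, END)): offset=7
After 4 (tell()): offset=7
After 5 (read(1)): returned 'J', offset=8
After 6 (seek(0, SET)): offset=0

Answer: 0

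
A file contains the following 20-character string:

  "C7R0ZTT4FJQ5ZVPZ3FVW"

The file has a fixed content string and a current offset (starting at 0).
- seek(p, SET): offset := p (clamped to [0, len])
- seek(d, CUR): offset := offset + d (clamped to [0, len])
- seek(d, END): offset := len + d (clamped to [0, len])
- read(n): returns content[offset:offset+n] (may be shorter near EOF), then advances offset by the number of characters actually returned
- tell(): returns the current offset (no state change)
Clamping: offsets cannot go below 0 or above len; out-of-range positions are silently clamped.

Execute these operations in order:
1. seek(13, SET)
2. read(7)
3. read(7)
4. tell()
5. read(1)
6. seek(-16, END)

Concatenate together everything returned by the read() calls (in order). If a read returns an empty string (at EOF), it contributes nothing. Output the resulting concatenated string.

Answer: VPZ3FVW

Derivation:
After 1 (seek(13, SET)): offset=13
After 2 (read(7)): returned 'VPZ3FVW', offset=20
After 3 (read(7)): returned '', offset=20
After 4 (tell()): offset=20
After 5 (read(1)): returned '', offset=20
After 6 (seek(-16, END)): offset=4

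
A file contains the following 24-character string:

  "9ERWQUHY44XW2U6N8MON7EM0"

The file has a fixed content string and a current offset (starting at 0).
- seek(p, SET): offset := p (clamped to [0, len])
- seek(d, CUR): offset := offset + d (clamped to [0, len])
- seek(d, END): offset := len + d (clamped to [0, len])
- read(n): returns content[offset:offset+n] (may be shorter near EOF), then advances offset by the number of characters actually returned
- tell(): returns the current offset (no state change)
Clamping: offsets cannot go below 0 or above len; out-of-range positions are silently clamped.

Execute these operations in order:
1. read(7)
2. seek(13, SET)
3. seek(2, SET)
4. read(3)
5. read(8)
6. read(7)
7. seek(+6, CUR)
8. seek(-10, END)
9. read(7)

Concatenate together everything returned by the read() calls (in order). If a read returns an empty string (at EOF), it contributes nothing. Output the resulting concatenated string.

Answer: 9ERWQUHRWQUHY44XW2U6N8MON6N8MON7

Derivation:
After 1 (read(7)): returned '9ERWQUH', offset=7
After 2 (seek(13, SET)): offset=13
After 3 (seek(2, SET)): offset=2
After 4 (read(3)): returned 'RWQ', offset=5
After 5 (read(8)): returned 'UHY44XW2', offset=13
After 6 (read(7)): returned 'U6N8MON', offset=20
After 7 (seek(+6, CUR)): offset=24
After 8 (seek(-10, END)): offset=14
After 9 (read(7)): returned '6N8MON7', offset=21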